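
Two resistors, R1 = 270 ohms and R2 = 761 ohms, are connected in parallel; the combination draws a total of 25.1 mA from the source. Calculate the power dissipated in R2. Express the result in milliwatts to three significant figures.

32.9 mW

We need the common branch voltage; get it from I_total × R_eq, then P = V²/R for the branch.
1/R_eq = 1/270 + 1/761 ⇒ R_eq = 199.3 Ω
V = I_total × R_eq = 0.02510 × 199.3 = 5.002 V
P_R2 = V² / R2 = (5.002)² / 761 = 0.03288 W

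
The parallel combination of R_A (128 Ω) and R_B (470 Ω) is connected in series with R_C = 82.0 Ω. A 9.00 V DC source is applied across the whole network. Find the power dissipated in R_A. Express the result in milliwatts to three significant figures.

192 mW

Collapse the R_A‖R_B pair into one equivalent R_p; then R_p and R_C form a series string.
R_p = (128×470)/(128+470) = 100.6 Ω
R_total = R_p + 82.0 = 100.6 + 82.0 = 182.6 Ω
I = V / R_total = 9.00 / 182.6 = 0.04929 A
Voltage across the parallel pair: V_p = I × R_p = 0.04929 × 100.6 = 4.958 V
R_A has V_p across it, so P = V_p²/R_A.
P_R_A = (4.958)² / 128 = 0.1921 W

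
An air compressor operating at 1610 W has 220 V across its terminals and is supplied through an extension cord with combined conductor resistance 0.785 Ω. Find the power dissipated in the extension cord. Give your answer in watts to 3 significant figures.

42.0 W

The extension cord is a series resistance carrying the load current; its dissipation is I²R_line.
I = P / V = 1610 / 220 = 7.318 A through the extension cord.
P_line = I² R_line = (7.318)² × 0.785 = 42.04 W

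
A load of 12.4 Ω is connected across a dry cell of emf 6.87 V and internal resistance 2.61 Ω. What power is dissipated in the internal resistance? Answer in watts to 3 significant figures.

0.547 W

The internal resistance carries the same current as the load; P_int = I²r.
I = ε / (r + R) = 6.87 / (2.61 + 12.4) = 0.4577 A
P_int = I² r = (0.4577)² × 2.61 = 0.5468 W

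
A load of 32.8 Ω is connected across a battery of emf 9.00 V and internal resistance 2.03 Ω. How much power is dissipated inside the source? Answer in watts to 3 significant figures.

r is in series with the load, so it carries the full circuit current — the loss in it is I²r.
I = ε / (r + R) = 9.00 / (2.03 + 32.8) = 0.2584 A
P_int = I² r = (0.2584)² × 2.03 = 0.1355 W

0.136 W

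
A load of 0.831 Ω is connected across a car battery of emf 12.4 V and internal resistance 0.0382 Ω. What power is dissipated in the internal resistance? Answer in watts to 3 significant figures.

r is in series with the load, so it carries the full circuit current — the loss in it is I²r.
I = ε / (r + R) = 12.4 / (0.0382 + 0.831) = 14.27 A
P_int = I² r = (14.27)² × 0.0382 = 7.774 W

7.77 W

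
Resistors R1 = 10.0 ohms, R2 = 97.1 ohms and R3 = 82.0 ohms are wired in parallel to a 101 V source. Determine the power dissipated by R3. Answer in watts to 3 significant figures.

124 W

R3 sits directly across the source, so P = V²/R with V = 101 V.
P_R3 = V² / R3 = (101)² / 82.0 Ω = 124.4 W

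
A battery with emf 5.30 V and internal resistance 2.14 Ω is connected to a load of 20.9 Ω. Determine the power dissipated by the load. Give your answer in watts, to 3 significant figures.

Find the circuit current first, then P = I²R for the load (series elements share I).
I = ε / (r + R) = 5.30 / (2.14 + 20.9) = 0.2300 A
P_load = I² R = (0.2300)² × 20.9 = 1.106 W

1.11 W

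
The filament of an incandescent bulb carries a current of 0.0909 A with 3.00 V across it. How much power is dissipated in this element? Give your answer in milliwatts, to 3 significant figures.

V and I are known directly — P = V I, no intermediate step needed.
P = 3.00 V × 0.09090 A = 0.2727 W

273 mW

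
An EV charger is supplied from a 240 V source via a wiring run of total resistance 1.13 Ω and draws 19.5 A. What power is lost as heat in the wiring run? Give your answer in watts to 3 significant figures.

430 W

The wiring run is a series resistance carrying the load current; its dissipation is I²R_line.
The wiring run carries the full 19.5 A.
P_line = I² R_line = (19.50)² × 1.13 = 429.7 W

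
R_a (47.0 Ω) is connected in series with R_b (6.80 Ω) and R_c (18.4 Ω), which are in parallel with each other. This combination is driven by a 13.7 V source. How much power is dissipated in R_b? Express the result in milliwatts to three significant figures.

Collapse R_b‖R_c to a single equivalent, reducing the network to two series elements.
R_p = (6.80×18.4)/(6.80+18.4) = 4.965 Ω
R_total = 47.0 + 4.965 = 51.97 Ω
I = V / R_total = 13.7 / 51.97 = 0.2636 A
Voltage across the parallel pair: V_p = I × R_p = 0.2636 × 4.965 = 1.309 V
R_b sees V_p directly, so P = V_p² / R_b.
P_R_b = (1.309)² / 6.80 = 0.2520 W

252 mW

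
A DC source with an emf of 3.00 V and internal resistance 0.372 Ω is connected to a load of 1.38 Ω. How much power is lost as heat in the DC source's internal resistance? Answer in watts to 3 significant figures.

The internal resistance carries the same current as the load; P_int = I²r.
I = ε / (r + R) = 3.00 / (0.372 + 1.38) = 1.712 A
P_int = I² r = (1.712)² × 0.372 = 1.091 W

1.09 W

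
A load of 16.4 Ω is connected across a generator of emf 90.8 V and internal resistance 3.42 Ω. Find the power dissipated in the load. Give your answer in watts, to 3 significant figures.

344 W

Find the circuit current first, then P = I²R for the load (series elements share I).
I = ε / (r + R) = 90.8 / (3.42 + 16.4) = 4.581 A
P_load = I² R = (4.581)² × 16.4 = 344.2 W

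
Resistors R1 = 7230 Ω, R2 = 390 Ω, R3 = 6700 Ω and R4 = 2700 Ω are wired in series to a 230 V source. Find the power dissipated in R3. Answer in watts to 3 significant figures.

1.22 W

Every series element carries the same I. Get I from the total resistance, then P = I² × R3.
R_total = 7230 + 390 + 6700 + 2700 = 17020 Ω
I = V / R_total = 230 / 17020 = 0.01351 A
P_R3 = I² × R3 = (0.01351)² × 6700 = 1.224 W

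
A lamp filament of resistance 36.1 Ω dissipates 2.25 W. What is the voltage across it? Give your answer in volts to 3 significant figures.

Inverting the appropriate power form: V = √(P R).
V = √(2.25 × 36.1) = 9.012 V

9.01 V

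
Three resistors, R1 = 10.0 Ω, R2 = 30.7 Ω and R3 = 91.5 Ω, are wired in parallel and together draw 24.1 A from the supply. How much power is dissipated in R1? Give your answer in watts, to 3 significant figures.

2820 W

Parallel branches share V, not I — compute V via R_eq, then use V²/R for the target branch.
1/R_eq = 1/10.0 + 1/30.7 + 1/91.5 ⇒ R_eq = 6.969 Ω
V = I_total × R_eq = 24.10 × 6.969 = 167.9 V
P_R1 = V² / R1 = (167.9)² / 10.0 = 2820 W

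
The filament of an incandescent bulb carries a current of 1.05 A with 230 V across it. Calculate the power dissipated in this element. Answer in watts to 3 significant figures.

V and I are known directly — P = V I, no intermediate step needed.
P = 230 V × 1.050 A = 241.5 W

242 W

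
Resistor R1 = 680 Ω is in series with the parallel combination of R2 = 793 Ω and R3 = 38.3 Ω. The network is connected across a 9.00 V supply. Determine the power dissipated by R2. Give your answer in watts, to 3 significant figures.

0.000266 W

Collapse R2‖R3 to a single equivalent, reducing the network to two series elements.
R_p = (793×38.3)/(793+38.3) = 36.54 Ω
R_total = 680 + 36.54 = 716.5 Ω
I = V / R_total = 9.00 / 716.5 = 0.01256 A
Voltage across the parallel pair: V_p = I × R_p = 0.01256 × 36.54 = 0.4589 V
R2 sees V_p directly, so P = V_p² / R2.
P_R2 = (0.4589)² / 793 = 0.0002656 W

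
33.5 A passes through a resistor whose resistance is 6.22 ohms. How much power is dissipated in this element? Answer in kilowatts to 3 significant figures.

6.98 kW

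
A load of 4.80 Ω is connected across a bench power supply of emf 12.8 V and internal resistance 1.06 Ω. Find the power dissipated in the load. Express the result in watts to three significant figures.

22.9 W

Find the circuit current first, then P = I²R for the load (series elements share I).
I = ε / (r + R) = 12.8 / (1.06 + 4.80) = 2.184 A
P_load = I² R = (2.184)² × 4.80 = 22.90 W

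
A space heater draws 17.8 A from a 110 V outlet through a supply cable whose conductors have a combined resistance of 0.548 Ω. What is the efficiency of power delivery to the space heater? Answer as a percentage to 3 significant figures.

The supply cable carries the full 17.8 A.
P_line = I² R_line = (17.80)² × 0.548 = 173.6 W
P_source = V I = 110 × 17.80 = 1958 W; P_load = 1784 W
η = P_load / P_source = 1784 / 1958 = 0.9113

91.1 %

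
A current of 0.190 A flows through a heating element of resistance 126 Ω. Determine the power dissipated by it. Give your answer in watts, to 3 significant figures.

The current through and the resistance of the element are both given; use P = I²R.
P = (0.1900 A)² × 126 Ω = 4.549 W

4.55 W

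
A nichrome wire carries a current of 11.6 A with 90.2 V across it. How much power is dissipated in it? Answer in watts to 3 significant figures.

V and I are known directly — P = V I, no intermediate step needed.
P = 90.2 V × 11.60 A = 1046 W

1050 W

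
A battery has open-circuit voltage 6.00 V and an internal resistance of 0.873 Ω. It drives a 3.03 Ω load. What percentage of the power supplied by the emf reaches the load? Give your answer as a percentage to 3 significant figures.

The source delivers εI, of which I²R reaches the load and I²r is lost; since I is common, η = R/(R+r).
η = R / (R + r) = 3.03 / (3.03 + 0.873) = 0.7763

77.6 %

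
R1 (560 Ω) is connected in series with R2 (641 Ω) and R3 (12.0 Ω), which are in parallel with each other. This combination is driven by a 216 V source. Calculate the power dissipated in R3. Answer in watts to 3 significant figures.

1.65 W

Replace R2 and R3 with their parallel equivalent so the circuit becomes R1 in series with R_p.
R_p = (641×12.0)/(641+12.0) = 11.78 Ω
R_total = 560 + 11.78 = 571.8 Ω
I = V / R_total = 216 / 571.8 = 0.3778 A
Voltage across the parallel pair: V_p = I × R_p = 0.3778 × 11.78 = 4.450 V
R3 sees V_p directly, so P = V_p² / R3.
P_R3 = (4.450)² / 12.0 = 1.650 W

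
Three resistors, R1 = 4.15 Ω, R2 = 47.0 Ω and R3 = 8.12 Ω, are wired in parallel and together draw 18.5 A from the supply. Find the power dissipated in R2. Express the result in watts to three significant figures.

We need the common branch voltage; get it from I_total × R_eq, then P = V²/R for the branch.
1/R_eq = 1/4.15 + 1/47.0 + 1/8.12 ⇒ R_eq = 2.595 Ω
V = I_total × R_eq = 18.50 × 2.595 = 48.00 V
P_R2 = V² / R2 = (48.00)² / 47.0 = 49.03 W

49.0 W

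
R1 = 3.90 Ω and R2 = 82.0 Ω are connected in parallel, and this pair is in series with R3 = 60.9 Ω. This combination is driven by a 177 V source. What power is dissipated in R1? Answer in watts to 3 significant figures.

Reduce the parallel combination to a single R_p; the circuit then becomes R_p in series with the remaining resistor.
R_p = (3.90×82.0)/(3.90+82.0) = 3.723 Ω
R_total = R_p + 60.9 = 3.723 + 60.9 = 64.62 Ω
I = V / R_total = 177 / 64.62 = 2.739 A
Voltage across the parallel pair: V_p = I × R_p = 2.739 × 3.723 = 10.20 V
Use P = V²/R for R1 with V = V_p.
P_R1 = (10.20)² / 3.90 = 26.66 W

26.7 W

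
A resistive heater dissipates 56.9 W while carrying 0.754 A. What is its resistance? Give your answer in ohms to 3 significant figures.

100 Ω

Inverting the appropriate power form: R = P / I².
R = 56.9 / (0.7540)² = 100.1 Ω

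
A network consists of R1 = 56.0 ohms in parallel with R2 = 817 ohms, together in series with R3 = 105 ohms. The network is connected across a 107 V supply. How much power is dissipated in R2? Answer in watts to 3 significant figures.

Reduce the parallel combination to a single R_p; the circuit then becomes R_p in series with the remaining resistor.
R_p = (56.0×817)/(56.0+817) = 52.41 Ω
R_total = R_p + 105 = 52.41 + 105 = 157.4 Ω
I = V / R_total = 107 / 157.4 = 0.6798 A
Voltage across the parallel pair: V_p = I × R_p = 0.6798 × 52.41 = 35.62 V
R2 sits across V_p; its power is V_p²/R.
P_R2 = (35.62)² / 817 = 1.553 W

1.55 W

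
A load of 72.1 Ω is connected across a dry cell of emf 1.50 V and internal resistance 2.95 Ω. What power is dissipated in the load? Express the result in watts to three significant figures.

0.0288 W

Find the circuit current first, then P = I²R for the load (series elements share I).
I = ε / (r + R) = 1.50 / (2.95 + 72.1) = 0.01999 A
P_load = I² R = (0.01999)² × 72.1 = 0.02880 W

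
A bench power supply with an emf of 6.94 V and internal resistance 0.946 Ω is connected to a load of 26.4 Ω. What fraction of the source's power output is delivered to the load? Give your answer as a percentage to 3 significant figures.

96.5 %

Efficiency is P_load / P_total. With a series r and R sharing the same I, P = I²R for each, so η = R/(R+r).
η = R / (R + r) = 26.4 / (26.4 + 0.946) = 0.9654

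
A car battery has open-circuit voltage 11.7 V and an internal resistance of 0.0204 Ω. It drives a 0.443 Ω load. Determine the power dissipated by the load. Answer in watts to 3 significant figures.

Find the circuit current first, then P = I²R for the load (series elements share I).
I = ε / (r + R) = 11.7 / (0.0204 + 0.443) = 25.25 A
P_load = I² R = (25.25)² × 0.443 = 282.4 W

282 W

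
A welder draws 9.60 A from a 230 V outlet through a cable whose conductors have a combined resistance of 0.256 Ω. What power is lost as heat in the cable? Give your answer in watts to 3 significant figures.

The cable is a series resistance carrying the load current; its dissipation is I²R_line.
The cable carries the full 9.60 A.
P_line = I² R_line = (9.600)² × 0.256 = 23.59 W

23.6 W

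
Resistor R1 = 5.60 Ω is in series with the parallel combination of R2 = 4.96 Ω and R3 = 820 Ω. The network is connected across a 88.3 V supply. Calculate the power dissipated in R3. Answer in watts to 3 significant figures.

2.08 W

Reduce the parallel pair to R_p first; the network is then a simple series string.
R_p = (4.96×820)/(4.96+820) = 4.930 Ω
R_total = 5.60 + 4.930 = 10.53 Ω
I = V / R_total = 88.3 / 10.53 = 8.385 A
Voltage across the parallel pair: V_p = I × R_p = 8.385 × 4.930 = 41.34 V
R3 sees V_p directly, so P = V_p² / R3.
P_R3 = (41.34)² / 820 = 2.084 W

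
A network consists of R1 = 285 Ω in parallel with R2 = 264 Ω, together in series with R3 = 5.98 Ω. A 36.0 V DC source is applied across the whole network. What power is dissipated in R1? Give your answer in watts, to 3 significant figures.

Combine R1 and R2 into their parallel equivalent first, reducing the network to two series resistors.
R_p = (285×264)/(285+264) = 137.0 Ω
R_total = R_p + 5.98 = 137.0 + 5.98 = 143.0 Ω
I = V / R_total = 36.0 / 143.0 = 0.2517 A
Voltage across the parallel pair: V_p = I × R_p = 0.2517 × 137.0 = 34.49 V
Use P = V²/R for R1 with V = V_p.
P_R1 = (34.49)² / 285 = 4.175 W

4.18 W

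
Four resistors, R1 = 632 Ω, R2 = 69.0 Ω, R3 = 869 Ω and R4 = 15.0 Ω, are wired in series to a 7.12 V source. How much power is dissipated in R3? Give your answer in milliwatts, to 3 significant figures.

Every series element carries the same I. Get I from the total resistance, then P = I² × R3.
R_total = 632 + 69.0 + 869 + 15.0 = 1585 Ω
I = V / R_total = 7.12 / 1585 = 0.004492 A
P_R3 = I² × R3 = (0.004492)² × 869 = 0.01754 W

17.5 mW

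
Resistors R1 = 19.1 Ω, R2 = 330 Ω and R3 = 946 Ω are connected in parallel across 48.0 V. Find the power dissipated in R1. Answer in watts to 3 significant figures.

121 W

Parallel branches share the same voltage; P = V²/R gives the branch power in one step.
P_R1 = V² / R1 = (48.0)² / 19.1 Ω = 120.6 W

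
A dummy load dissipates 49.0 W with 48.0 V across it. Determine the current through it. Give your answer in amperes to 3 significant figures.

The two known quantities fix the third via I = P / V.
I = 49.0 / 48.0 = 1.021 A

1.02 A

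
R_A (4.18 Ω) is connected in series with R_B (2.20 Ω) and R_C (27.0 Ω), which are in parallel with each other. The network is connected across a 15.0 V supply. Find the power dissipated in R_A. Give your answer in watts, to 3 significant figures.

Replace R_B and R_C with their parallel equivalent so the circuit becomes R_A in series with R_p.
R_p = (2.20×27.0)/(2.20+27.0) = 2.034 Ω
R_total = 4.18 + 2.034 = 6.214 Ω
I = V / R_total = 15.0 / 6.214 = 2.414 A
The full supply current passes through R_A: P = I²R.
P_R_A = (2.414)² × 4.18 = 24.35 W

24.4 W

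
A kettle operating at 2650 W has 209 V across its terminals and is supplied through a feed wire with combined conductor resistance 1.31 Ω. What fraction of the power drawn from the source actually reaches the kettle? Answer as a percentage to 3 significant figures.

92.6 %

I = P / V = 2650 / 209 = 12.68 A through the feed wire.
P_line = I² R_line = (12.68)² × 1.31 = 210.6 W
P_source = P_load + P_line = 2650 + 210.6 = 2861 W
η = P_load / P_source = 2650 / 2861 = 0.9264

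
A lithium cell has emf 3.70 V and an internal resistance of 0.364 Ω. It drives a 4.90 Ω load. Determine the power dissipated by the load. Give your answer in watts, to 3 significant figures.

Find the circuit current first, then P = I²R for the load (series elements share I).
I = ε / (r + R) = 3.70 / (0.364 + 4.90) = 0.7029 A
P_load = I² R = (0.7029)² × 4.90 = 2.421 W

2.42 W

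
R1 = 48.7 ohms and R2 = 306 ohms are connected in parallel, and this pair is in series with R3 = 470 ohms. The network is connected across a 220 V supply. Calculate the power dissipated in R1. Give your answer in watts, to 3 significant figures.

6.69 W

Reduce the parallel combination to a single R_p; the circuit then becomes R_p in series with the remaining resistor.
R_p = (48.7×306)/(48.7+306) = 42.01 Ω
R_total = R_p + 470 = 42.01 + 470 = 512.0 Ω
I = V / R_total = 220 / 512.0 = 0.4297 A
Voltage across the parallel pair: V_p = I × R_p = 0.4297 × 42.01 = 18.05 V
R1 has V_p across it, so P = V_p²/R1.
P_R1 = (18.05)² / 48.7 = 6.692 W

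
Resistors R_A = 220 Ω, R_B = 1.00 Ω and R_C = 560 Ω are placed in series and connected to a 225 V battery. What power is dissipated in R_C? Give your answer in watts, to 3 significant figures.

46.5 W

Since the resistors are in series they all carry the loop current I = V/R_total; the power in any one is I²R.
R_total = 220 + 1.00 + 560 = 781.0 Ω
I = V / R_total = 225 / 781.0 = 0.2881 A
P_R_C = I² × R_C = (0.2881)² × 560 = 46.48 W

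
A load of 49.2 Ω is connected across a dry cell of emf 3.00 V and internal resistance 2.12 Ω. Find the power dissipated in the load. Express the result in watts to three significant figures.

0.168 W

Load and internal resistance form a series loop — compute the loop current, then the load power via I²R.
I = ε / (r + R) = 3.00 / (2.12 + 49.2) = 0.05846 A
P_load = I² R = (0.05846)² × 49.2 = 0.1681 W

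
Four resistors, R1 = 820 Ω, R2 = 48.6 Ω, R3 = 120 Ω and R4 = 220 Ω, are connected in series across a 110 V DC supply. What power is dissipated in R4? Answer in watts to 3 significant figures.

1.82 W

Every series element carries the same I. Get I from the total resistance, then P = I² × R4.
R_total = 820 + 48.6 + 120 + 220 = 1209 Ω
I = V / R_total = 110 / 1209 = 0.09101 A
P_R4 = I² × R4 = (0.09101)² × 220 = 1.822 W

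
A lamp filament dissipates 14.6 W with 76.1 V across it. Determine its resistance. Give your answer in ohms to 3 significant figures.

397 Ω

From P = V I = I²R = V²/R, with the two given quantities we get R = V² / P.
R = (76.1)² / 14.6 = 396.7 Ω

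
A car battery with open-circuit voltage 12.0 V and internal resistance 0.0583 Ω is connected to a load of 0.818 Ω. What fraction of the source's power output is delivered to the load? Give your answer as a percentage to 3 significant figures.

93.3 %

Both r and R carry the same current, so the power split is just the resistance split: η = R/(R+r).
η = R / (R + r) = 0.818 / (0.818 + 0.0583) = 0.9335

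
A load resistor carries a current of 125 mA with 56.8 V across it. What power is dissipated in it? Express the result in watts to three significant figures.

With V and I both given, power follows immediately from P = V I.
P = 56.8 V × 0.1250 A = 7.100 W

7.10 W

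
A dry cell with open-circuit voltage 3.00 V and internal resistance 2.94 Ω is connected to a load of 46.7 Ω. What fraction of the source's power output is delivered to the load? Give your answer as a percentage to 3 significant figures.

94.1 %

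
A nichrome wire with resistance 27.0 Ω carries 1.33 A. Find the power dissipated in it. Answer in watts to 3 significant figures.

The current through and the resistance of the element are both given; use P = I²R.
P = (1.330 A)² × 27.0 Ω = 47.76 W

47.8 W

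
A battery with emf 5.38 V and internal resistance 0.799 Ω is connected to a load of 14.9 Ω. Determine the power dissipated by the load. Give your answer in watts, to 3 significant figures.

1.75 W

With r and R in series, I = ε/(r+R); the load dissipates I²R.
I = ε / (r + R) = 5.38 / (0.799 + 14.9) = 0.3427 A
P_load = I² R = (0.3427)² × 14.9 = 1.750 W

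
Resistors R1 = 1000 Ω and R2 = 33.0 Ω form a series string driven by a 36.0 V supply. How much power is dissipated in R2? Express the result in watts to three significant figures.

0.0401 W

The current is common to all series resistors; compute it, then apply P = I²R for the target.
R_total = 1000 + 33.0 = 1033 Ω
I = V / R_total = 36.0 / 1033 = 0.03485 A
P_R2 = I² × R2 = (0.03485)² × 33.0 = 0.04008 W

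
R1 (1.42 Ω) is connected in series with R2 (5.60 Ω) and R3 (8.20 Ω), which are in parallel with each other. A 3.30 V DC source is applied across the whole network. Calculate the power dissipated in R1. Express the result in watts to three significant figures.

First combine the parallel branches into one equivalent R_p, then R1 + R_p is a series pair.
R_p = (5.60×8.20)/(5.60+8.20) = 3.328 Ω
R_total = 1.42 + 3.328 = 4.748 Ω
I = V / R_total = 3.30 / 4.748 = 0.6951 A
All the current flows through R1; use P = I²R.
P_R1 = (0.6951)² × 1.42 = 0.6861 W

0.686 W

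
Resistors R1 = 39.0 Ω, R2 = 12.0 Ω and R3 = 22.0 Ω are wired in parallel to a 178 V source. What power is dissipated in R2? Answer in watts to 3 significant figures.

2640 W

R2 sits directly across the source, so P = V²/R with V = 178 V.
P_R2 = V² / R2 = (178)² / 12.0 Ω = 2640 W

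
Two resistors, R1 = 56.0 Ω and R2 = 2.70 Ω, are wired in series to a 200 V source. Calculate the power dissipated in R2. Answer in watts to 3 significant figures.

In a series string the same current flows through every resistor — find that current, then P = I²R for the one we want.
R_total = 56.0 + 2.70 = 58.70 Ω
I = V / R_total = 200 / 58.70 = 3.407 A
P_R2 = I² × R2 = (3.407)² × 2.70 = 31.34 W

31.3 W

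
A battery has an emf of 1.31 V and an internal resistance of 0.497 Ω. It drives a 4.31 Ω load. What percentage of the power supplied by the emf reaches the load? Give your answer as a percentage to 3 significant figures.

89.7 %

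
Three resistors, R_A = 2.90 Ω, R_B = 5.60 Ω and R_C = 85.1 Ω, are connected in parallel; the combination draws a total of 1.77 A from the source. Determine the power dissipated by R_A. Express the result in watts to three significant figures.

3.77 W

We need the common branch voltage; get it from I_total × R_eq, then P = V²/R for the branch.
1/R_eq = 1/2.90 + 1/5.60 + 1/85.1 ⇒ R_eq = 1.869 Ω
V = I_total × R_eq = 1.770 × 1.869 = 3.307 V
P_R_A = V² / R_A = (3.307)² / 2.90 = 3.772 W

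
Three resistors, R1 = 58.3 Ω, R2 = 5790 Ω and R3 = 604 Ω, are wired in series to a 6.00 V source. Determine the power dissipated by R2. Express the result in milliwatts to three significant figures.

Series elements share the same current, so find I first, then use P = I²R.
R_total = 58.3 + 5790 + 604 = 6452 Ω
I = V / R_total = 6.00 / 6452 = 0.0009299 A
P_R2 = I² × R2 = (0.0009299)² × 5790 = 0.005007 W

5.01 mW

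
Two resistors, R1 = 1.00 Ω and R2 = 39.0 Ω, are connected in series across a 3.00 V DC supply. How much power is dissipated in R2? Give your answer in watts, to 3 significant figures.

Every series element carries the same I. Get I from the total resistance, then P = I² × R2.
R_total = 1.00 + 39.0 = 40.00 Ω
I = V / R_total = 3.00 / 40.00 = 0.07500 A
P_R2 = I² × R2 = (0.07500)² × 39.0 = 0.2194 W

0.219 W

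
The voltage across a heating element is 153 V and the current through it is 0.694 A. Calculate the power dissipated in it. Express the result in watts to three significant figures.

106 W

V and I are known directly — P = V I, no intermediate step needed.
P = 153 V × 0.6940 A = 106.2 W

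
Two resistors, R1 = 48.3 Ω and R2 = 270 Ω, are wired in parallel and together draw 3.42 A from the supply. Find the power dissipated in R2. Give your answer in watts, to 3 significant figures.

72.7 W

We need the common branch voltage; get it from I_total × R_eq, then P = V²/R for the branch.
1/R_eq = 1/48.3 + 1/270 ⇒ R_eq = 40.97 Ω
V = I_total × R_eq = 3.420 × 40.97 = 140.1 V
P_R2 = V² / R2 = (140.1)² / 270 = 72.72 W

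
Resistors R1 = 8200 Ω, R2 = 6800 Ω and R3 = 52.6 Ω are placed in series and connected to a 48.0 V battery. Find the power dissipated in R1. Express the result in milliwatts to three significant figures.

In a series string the same current flows through every resistor — find that current, then P = I²R for the one we want.
R_total = 8200 + 6800 + 52.6 = 15050 Ω
I = V / R_total = 48.0 / 15050 = 0.003189 A
P_R1 = I² × R1 = (0.003189)² × 8200 = 0.08338 W

83.4 mW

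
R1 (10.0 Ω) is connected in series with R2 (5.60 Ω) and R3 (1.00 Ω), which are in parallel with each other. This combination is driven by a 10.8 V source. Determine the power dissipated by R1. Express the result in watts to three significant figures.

First combine the parallel branches into one equivalent R_p, then R1 + R_p is a series pair.
R_p = (5.60×1.00)/(5.60+1.00) = 0.8485 Ω
R_total = 10.0 + 0.8485 = 10.85 Ω
I = V / R_total = 10.8 / 10.85 = 0.9955 A
R1 is in the main series path, so its power is I²R1.
P_R1 = (0.9955)² × 10.0 = 9.911 W

9.91 W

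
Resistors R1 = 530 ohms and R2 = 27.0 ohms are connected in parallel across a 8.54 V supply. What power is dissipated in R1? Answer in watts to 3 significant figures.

0.138 W

Parallel branches share the same voltage; P = V²/R gives the branch power in one step.
P_R1 = V² / R1 = (8.54)² / 530 Ω = 0.1376 W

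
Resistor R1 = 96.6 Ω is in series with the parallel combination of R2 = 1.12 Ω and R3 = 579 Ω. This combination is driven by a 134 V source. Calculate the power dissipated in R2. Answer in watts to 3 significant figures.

2.10 W

Reduce the parallel pair to R_p first; the network is then a simple series string.
R_p = (1.12×579)/(1.12+579) = 1.118 Ω
R_total = 96.6 + 1.118 = 97.72 Ω
I = V / R_total = 134 / 97.72 = 1.371 A
Voltage across the parallel pair: V_p = I × R_p = 1.371 × 1.118 = 1.533 V
R2 is across V_p, so use P = V²/R for that branch.
P_R2 = (1.533)² / 1.12 = 2.098 W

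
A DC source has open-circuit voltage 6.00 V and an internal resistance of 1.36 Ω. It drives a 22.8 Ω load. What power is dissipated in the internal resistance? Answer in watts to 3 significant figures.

0.0839 W

The internal resistance carries the same current as the load; P_int = I²r.
I = ε / (r + R) = 6.00 / (1.36 + 22.8) = 0.2483 A
P_int = I² r = (0.2483)² × 1.36 = 0.08388 W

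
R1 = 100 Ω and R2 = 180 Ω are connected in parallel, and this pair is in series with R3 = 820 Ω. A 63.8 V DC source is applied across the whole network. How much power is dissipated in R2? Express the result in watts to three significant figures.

0.120 W

Reduce the parallel combination to a single R_p; the circuit then becomes R_p in series with the remaining resistor.
R_p = (100×180)/(100+180) = 64.29 Ω
R_total = R_p + 820 = 64.29 + 820 = 884.3 Ω
I = V / R_total = 63.8 / 884.3 = 0.07215 A
Voltage across the parallel pair: V_p = I × R_p = 0.07215 × 64.29 = 4.638 V
R2 sits across V_p; its power is V_p²/R.
P_R2 = (4.638)² / 180 = 0.1195 W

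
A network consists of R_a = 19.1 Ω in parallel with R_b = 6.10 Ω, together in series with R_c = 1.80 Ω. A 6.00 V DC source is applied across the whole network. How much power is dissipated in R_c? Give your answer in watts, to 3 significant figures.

Combine R_a and R_b into their parallel equivalent first, reducing the network to two series resistors.
R_p = (19.1×6.10)/(19.1+6.10) = 4.623 Ω
R_total = R_p + 1.80 = 4.623 + 1.80 = 6.423 Ω
I = V / R_total = 6.00 / 6.423 = 0.9341 A
R_c carries the full series current, so P = I²R.
P_R_c = (0.9341)² × 1.80 = 1.571 W

1.57 W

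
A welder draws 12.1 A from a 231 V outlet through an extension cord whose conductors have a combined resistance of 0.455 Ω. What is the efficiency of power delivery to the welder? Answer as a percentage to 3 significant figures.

The extension cord carries the full 12.1 A.
P_line = I² R_line = (12.10)² × 0.455 = 66.62 W
P_source = V I = 231 × 12.10 = 2795 W; P_load = 2728 W
η = P_load / P_source = 2728 / 2795 = 0.9762

97.6 %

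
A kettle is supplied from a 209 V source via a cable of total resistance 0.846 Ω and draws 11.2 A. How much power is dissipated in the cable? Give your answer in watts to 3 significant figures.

The cable is a series resistance carrying the load current; its dissipation is I²R_line.
The cable carries the full 11.2 A.
P_line = I² R_line = (11.20)² × 0.846 = 106.1 W

106 W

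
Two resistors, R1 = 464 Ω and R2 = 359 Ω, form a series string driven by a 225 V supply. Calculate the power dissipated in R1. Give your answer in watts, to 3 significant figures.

The current is common to all series resistors; compute it, then apply P = I²R for the target.
R_total = 464 + 359 = 823.0 Ω
I = V / R_total = 225 / 823.0 = 0.2734 A
P_R1 = I² × R1 = (0.2734)² × 464 = 34.68 W

34.7 W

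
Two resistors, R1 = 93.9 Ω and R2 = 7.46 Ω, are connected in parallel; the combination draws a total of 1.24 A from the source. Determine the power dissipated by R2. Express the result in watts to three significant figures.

The branches share the same voltage, but only the total current is given — find V from the equivalent resistance first.
1/R_eq = 1/93.9 + 1/7.46 ⇒ R_eq = 6.911 Ω
V = I_total × R_eq = 1.240 × 6.911 = 8.570 V
P_R2 = V² / R2 = (8.570)² / 7.46 = 9.844 W

9.84 W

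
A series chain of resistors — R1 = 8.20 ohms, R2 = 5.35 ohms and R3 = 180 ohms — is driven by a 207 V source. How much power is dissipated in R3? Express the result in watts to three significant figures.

206 W

In a series string the same current flows through every resistor — find that current, then P = I²R for the one we want.
R_total = 8.20 + 5.35 + 180 = 193.6 Ω
I = V / R_total = 207 / 193.6 = 1.069 A
P_R3 = I² × R3 = (1.069)² × 180 = 205.9 W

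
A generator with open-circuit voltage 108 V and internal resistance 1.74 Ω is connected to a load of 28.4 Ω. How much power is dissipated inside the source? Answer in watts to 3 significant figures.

22.3 W

r is in series with the load, so it carries the full circuit current — the loss in it is I²r.
I = ε / (r + R) = 108 / (1.74 + 28.4) = 3.583 A
P_int = I² r = (3.583)² × 1.74 = 22.34 W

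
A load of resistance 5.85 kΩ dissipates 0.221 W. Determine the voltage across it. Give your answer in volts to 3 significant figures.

From P = V I = I²R = V²/R, with the two given quantities we get V = √(P R).
V = √(0.221 × 5850) = 35.96 V

36.0 V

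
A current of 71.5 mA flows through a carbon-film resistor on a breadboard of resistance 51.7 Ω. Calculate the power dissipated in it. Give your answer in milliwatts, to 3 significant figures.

264 mW

Current and resistance are given, so P = I²R is the direct form.
P = (0.07150 A)² × 51.7 Ω = 0.2643 W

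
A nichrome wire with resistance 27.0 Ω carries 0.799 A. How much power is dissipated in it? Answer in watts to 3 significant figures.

17.2 W

Knowing I and R, the power is just I²R — no need to find V first.
P = (0.7990 A)² × 27.0 Ω = 17.24 W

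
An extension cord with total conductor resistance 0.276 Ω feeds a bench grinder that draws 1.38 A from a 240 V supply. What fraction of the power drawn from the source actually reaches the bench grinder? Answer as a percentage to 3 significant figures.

The extension cord carries the full 1.38 A.
P_line = I² R_line = (1.380)² × 0.276 = 0.5256 W
P_source = V I = 240 × 1.380 = 331.2 W; P_load = 330.7 W
η = P_load / P_source = 330.7 / 331.2 = 0.9984

99.8 %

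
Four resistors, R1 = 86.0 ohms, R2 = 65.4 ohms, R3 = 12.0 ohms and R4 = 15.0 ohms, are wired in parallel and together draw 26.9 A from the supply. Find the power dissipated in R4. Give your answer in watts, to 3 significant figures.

Only the total current is stated, so first find the parallel equivalent to get the voltage across the combination.
1/R_eq = 1/86.0 + 1/65.4 + 1/12.0 + 1/15.0 ⇒ R_eq = 5.652 Ω
V = I_total × R_eq = 26.90 × 5.652 = 152.0 V
P_R4 = V² / R4 = (152.0)² / 15.0 = 1541 W

1540 W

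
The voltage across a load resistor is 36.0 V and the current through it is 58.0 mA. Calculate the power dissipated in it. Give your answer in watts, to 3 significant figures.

2.09 W

With V and I both given, power follows immediately from P = V I.
P = 36.0 V × 0.05800 A = 2.088 W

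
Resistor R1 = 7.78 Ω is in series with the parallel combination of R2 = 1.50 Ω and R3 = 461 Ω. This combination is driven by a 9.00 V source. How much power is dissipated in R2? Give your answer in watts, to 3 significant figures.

1.40 W

Collapse R2‖R3 to a single equivalent, reducing the network to two series elements.
R_p = (1.50×461)/(1.50+461) = 1.495 Ω
R_total = 7.78 + 1.495 = 9.275 Ω
I = V / R_total = 9.00 / 9.275 = 0.9703 A
Voltage across the parallel pair: V_p = I × R_p = 0.9703 × 1.495 = 1.451 V
R2 is across V_p, so use P = V²/R for that branch.
P_R2 = (1.451)² / 1.50 = 1.403 W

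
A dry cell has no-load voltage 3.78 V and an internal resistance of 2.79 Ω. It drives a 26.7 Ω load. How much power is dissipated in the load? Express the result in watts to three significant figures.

The internal resistance and the load are in series, so the same I flows through both; get I from ε/(r+R), then I²R for the load.
I = ε / (r + R) = 3.78 / (2.79 + 26.7) = 0.1282 A
P_load = I² R = (0.1282)² × 26.7 = 0.4387 W

0.439 W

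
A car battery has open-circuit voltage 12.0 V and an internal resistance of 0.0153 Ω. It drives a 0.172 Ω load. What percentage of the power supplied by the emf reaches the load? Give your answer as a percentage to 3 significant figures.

91.8 %

Efficiency is P_load / P_total. With a series r and R sharing the same I, P = I²R for each, so η = R/(R+r).
η = R / (R + r) = 0.172 / (0.172 + 0.0153) = 0.9183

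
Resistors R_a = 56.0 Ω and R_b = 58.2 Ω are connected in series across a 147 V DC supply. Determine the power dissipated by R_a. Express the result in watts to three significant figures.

92.8 W

In a series string the same current flows through every resistor — find that current, then P = I²R for the one we want.
R_total = 56.0 + 58.2 = 114.2 Ω
I = V / R_total = 147 / 114.2 = 1.287 A
P_R_a = I² × R_a = (1.287)² × 56.0 = 92.79 W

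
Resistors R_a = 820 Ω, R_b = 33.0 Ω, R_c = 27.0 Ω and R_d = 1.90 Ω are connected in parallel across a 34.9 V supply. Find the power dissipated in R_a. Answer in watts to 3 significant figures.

1.49 W

Every branch has 34.9 V across it, so for R_a the power is simply V²/R.
P_R_a = V² / R_a = (34.9)² / 820 Ω = 1.485 W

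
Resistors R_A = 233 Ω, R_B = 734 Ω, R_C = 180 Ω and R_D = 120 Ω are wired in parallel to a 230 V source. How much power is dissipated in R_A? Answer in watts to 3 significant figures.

227 W

Parallel branches share the same voltage; P = V²/R gives the branch power in one step.
P_R_A = V² / R_A = (230)² / 233 Ω = 227.0 W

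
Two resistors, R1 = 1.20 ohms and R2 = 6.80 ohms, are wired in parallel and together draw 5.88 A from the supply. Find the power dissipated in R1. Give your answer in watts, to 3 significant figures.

Only the total current is stated, so first find the parallel equivalent to get the voltage across the combination.
1/R_eq = 1/1.20 + 1/6.80 ⇒ R_eq = 1.020 Ω
V = I_total × R_eq = 5.880 × 1.020 = 5.998 V
P_R1 = V² / R1 = (5.998)² / 1.20 = 29.98 W

30.0 W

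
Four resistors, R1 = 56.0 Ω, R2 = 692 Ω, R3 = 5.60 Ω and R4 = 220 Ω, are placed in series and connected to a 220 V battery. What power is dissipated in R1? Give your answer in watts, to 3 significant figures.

2.86 W

In a series string the same current flows through every resistor — find that current, then P = I²R for the one we want.
R_total = 56.0 + 692 + 5.60 + 220 = 973.6 Ω
I = V / R_total = 220 / 973.6 = 0.2260 A
P_R1 = I² × R1 = (0.2260)² × 56.0 = 2.859 W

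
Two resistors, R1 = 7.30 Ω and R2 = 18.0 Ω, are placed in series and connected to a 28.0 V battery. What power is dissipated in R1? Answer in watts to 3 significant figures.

Series elements share the same current, so find I first, then use P = I²R.
R_total = 7.30 + 18.0 = 25.30 Ω
I = V / R_total = 28.0 / 25.30 = 1.107 A
P_R1 = I² × R1 = (1.107)² × 7.30 = 8.941 W

8.94 W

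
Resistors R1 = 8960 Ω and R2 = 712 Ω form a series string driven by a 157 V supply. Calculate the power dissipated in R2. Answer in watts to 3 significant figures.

Every series element carries the same I. Get I from the total resistance, then P = I² × R2.
R_total = 8960 + 712 = 9672 Ω
I = V / R_total = 157 / 9672 = 0.01623 A
P_R2 = I² × R2 = (0.01623)² × 712 = 0.1876 W

0.188 W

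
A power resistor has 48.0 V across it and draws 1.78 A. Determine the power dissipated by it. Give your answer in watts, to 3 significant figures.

V and I are known directly — P = V I, no intermediate step needed.
P = 48.0 V × 1.780 A = 85.44 W

85.4 W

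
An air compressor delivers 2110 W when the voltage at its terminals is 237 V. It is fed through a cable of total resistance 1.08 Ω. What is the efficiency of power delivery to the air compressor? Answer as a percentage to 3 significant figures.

96.1 %

I = P / V = 2110 / 237 = 8.903 A through the cable.
P_line = I² R_line = (8.903)² × 1.08 = 85.60 W
P_source = P_load + P_line = 2110 + 85.60 = 2196 W
η = P_load / P_source = 2110 / 2196 = 0.9610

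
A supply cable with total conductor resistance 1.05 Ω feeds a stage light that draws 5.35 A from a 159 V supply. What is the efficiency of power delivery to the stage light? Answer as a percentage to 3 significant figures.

96.5 %

The supply cable carries the full 5.35 A.
P_line = I² R_line = (5.350)² × 1.05 = 30.05 W
P_source = V I = 159 × 5.350 = 850.6 W; P_load = 820.6 W
η = P_load / P_source = 820.6 / 850.6 = 0.9647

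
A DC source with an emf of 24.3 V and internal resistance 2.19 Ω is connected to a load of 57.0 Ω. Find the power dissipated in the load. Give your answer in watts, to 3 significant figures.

9.61 W

With r and R in series, I = ε/(r+R); the load dissipates I²R.
I = ε / (r + R) = 24.3 / (2.19 + 57.0) = 0.4105 A
P_load = I² R = (0.4105)² × 57.0 = 9.607 W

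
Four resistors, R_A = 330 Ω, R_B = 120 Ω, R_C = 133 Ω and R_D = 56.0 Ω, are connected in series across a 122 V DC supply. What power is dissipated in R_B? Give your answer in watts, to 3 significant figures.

In a series string the same current flows through every resistor — find that current, then P = I²R for the one we want.
R_total = 330 + 120 + 133 + 56.0 = 639.0 Ω
I = V / R_total = 122 / 639.0 = 0.1909 A
P_R_B = I² × R_B = (0.1909)² × 120 = 4.374 W

4.37 W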